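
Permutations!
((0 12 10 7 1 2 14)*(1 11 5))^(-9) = ((0 12 10 7 11 5 1 2 14))^(-9) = (14)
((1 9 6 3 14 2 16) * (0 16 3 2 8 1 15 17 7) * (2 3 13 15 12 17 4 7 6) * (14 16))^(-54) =((0 14 8 1 9 2 13 15 4 7)(3 16 12 17 6))^(-54) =(0 13 8 4 9)(1 7 2 14 15)(3 16 12 17 6)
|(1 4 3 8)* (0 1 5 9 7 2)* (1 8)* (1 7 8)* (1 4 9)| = |(0 4 3 7 2)(1 9 8 5)| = 20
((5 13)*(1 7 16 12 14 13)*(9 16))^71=(1 5 13 14 12 16 9 7)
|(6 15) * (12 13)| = 2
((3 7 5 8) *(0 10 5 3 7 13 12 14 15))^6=((0 10 5 8 7 3 13 12 14 15))^6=(0 13 5 14 7)(3 10 12 8 15)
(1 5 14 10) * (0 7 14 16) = (0 7 14 10 1 5 16) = [7, 5, 2, 3, 4, 16, 6, 14, 8, 9, 1, 11, 12, 13, 10, 15, 0]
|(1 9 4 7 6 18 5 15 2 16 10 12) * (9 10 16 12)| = |(1 10 9 4 7 6 18 5 15 2 12)| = 11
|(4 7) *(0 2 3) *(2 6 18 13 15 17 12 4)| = |(0 6 18 13 15 17 12 4 7 2 3)| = 11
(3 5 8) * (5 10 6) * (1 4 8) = (1 4 8 3 10 6 5) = [0, 4, 2, 10, 8, 1, 5, 7, 3, 9, 6]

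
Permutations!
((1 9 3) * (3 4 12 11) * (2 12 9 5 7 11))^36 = (12)(1 5 7 11 3)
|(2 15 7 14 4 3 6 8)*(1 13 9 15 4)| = 30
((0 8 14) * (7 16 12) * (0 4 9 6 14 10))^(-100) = (0 10 8)(7 12 16)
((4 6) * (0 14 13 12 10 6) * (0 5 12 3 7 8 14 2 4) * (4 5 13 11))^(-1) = ((0 2 5 12 10 6)(3 7 8 14 11 4 13))^(-1) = (0 6 10 12 5 2)(3 13 4 11 14 8 7)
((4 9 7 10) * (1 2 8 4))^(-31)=(1 9 2 7 8 10 4)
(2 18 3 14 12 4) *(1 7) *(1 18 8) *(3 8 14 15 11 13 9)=(1 7 18 8)(2 14 12 4)(3 15 11 13 9)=[0, 7, 14, 15, 2, 5, 6, 18, 1, 3, 10, 13, 4, 9, 12, 11, 16, 17, 8]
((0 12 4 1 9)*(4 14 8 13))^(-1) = ((0 12 14 8 13 4 1 9))^(-1) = (0 9 1 4 13 8 14 12)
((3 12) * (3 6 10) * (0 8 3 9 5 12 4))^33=((0 8 3 4)(5 12 6 10 9))^33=(0 8 3 4)(5 10 12 9 6)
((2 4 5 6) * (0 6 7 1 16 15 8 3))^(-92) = ((0 6 2 4 5 7 1 16 15 8 3))^(-92) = (0 16 4 3 1 2 8 7 6 15 5)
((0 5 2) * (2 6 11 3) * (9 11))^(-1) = (0 2 3 11 9 6 5)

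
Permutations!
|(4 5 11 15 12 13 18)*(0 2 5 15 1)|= 5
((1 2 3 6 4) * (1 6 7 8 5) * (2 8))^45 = ((1 8 5)(2 3 7)(4 6))^45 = (8)(4 6)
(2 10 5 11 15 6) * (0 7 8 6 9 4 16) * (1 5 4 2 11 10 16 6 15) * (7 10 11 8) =(0 10 4 6 8 15 9 2 16)(1 5 11) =[10, 5, 16, 3, 6, 11, 8, 7, 15, 2, 4, 1, 12, 13, 14, 9, 0]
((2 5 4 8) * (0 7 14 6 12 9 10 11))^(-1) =(0 11 10 9 12 6 14 7)(2 8 4 5)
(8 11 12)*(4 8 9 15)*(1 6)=(1 6)(4 8 11 12 9 15)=[0, 6, 2, 3, 8, 5, 1, 7, 11, 15, 10, 12, 9, 13, 14, 4]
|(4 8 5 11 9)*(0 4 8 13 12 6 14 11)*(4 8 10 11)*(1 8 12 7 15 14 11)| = 45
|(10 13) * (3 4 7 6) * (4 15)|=10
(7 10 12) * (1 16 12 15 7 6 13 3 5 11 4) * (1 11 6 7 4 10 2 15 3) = [0, 16, 15, 5, 11, 6, 13, 2, 8, 9, 3, 10, 7, 1, 14, 4, 12] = (1 16 12 7 2 15 4 11 10 3 5 6 13)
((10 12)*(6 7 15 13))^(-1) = (6 13 15 7)(10 12)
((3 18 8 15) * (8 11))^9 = (3 15 8 11 18)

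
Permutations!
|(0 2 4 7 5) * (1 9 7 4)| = |(0 2 1 9 7 5)| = 6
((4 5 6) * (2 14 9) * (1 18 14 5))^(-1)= (1 4 6 5 2 9 14 18)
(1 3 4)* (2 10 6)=[0, 3, 10, 4, 1, 5, 2, 7, 8, 9, 6]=(1 3 4)(2 10 6)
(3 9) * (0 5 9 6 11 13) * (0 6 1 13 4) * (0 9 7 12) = (0 5 7 12)(1 13 6 11 4 9 3) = [5, 13, 2, 1, 9, 7, 11, 12, 8, 3, 10, 4, 0, 6]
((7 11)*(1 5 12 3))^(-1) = (1 3 12 5)(7 11)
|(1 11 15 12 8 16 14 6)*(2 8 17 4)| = |(1 11 15 12 17 4 2 8 16 14 6)| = 11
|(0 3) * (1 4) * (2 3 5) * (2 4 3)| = 5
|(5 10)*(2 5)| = |(2 5 10)| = 3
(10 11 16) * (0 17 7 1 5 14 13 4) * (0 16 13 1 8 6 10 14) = (0 17 7 8 6 10 11 13 4 16 14 1 5) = [17, 5, 2, 3, 16, 0, 10, 8, 6, 9, 11, 13, 12, 4, 1, 15, 14, 7]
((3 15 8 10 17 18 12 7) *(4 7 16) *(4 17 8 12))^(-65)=((3 15 12 16 17 18 4 7)(8 10))^(-65)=(3 7 4 18 17 16 12 15)(8 10)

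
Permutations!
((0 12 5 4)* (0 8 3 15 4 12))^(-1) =((3 15 4 8)(5 12))^(-1) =(3 8 4 15)(5 12)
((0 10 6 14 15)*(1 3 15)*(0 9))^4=(0 1)(3 10)(6 15)(9 14)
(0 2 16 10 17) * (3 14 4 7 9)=[2, 1, 16, 14, 7, 5, 6, 9, 8, 3, 17, 11, 12, 13, 4, 15, 10, 0]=(0 2 16 10 17)(3 14 4 7 9)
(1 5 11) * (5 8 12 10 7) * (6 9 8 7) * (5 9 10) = (1 7 9 8 12 5 11)(6 10) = [0, 7, 2, 3, 4, 11, 10, 9, 12, 8, 6, 1, 5]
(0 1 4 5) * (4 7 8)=[1, 7, 2, 3, 5, 0, 6, 8, 4]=(0 1 7 8 4 5)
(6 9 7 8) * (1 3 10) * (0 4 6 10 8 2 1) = (0 4 6 9 7 2 1 3 8 10) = [4, 3, 1, 8, 6, 5, 9, 2, 10, 7, 0]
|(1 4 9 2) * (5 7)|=4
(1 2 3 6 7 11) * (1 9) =[0, 2, 3, 6, 4, 5, 7, 11, 8, 1, 10, 9] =(1 2 3 6 7 11 9)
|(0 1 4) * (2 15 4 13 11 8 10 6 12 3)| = 12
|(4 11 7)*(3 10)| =6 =|(3 10)(4 11 7)|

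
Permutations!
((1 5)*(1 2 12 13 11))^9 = (1 12)(2 11)(5 13)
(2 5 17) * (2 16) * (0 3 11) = (0 3 11)(2 5 17 16) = [3, 1, 5, 11, 4, 17, 6, 7, 8, 9, 10, 0, 12, 13, 14, 15, 2, 16]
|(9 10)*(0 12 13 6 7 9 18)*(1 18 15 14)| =11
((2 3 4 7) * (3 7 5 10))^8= ((2 7)(3 4 5 10))^8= (10)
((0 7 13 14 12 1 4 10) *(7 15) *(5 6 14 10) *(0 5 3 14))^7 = ((0 15 7 13 10 5 6)(1 4 3 14 12))^7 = (15)(1 3 12 4 14)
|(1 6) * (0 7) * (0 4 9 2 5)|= 6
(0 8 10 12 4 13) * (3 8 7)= [7, 1, 2, 8, 13, 5, 6, 3, 10, 9, 12, 11, 4, 0]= (0 7 3 8 10 12 4 13)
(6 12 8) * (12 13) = [0, 1, 2, 3, 4, 5, 13, 7, 6, 9, 10, 11, 8, 12] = (6 13 12 8)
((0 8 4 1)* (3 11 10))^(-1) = (0 1 4 8)(3 10 11)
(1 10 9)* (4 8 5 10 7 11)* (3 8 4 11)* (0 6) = (11)(0 6)(1 7 3 8 5 10 9) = [6, 7, 2, 8, 4, 10, 0, 3, 5, 1, 9, 11]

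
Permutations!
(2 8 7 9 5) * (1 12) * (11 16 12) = (1 11 16 12)(2 8 7 9 5) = [0, 11, 8, 3, 4, 2, 6, 9, 7, 5, 10, 16, 1, 13, 14, 15, 12]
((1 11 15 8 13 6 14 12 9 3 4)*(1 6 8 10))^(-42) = (1 15)(10 11)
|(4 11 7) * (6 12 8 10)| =|(4 11 7)(6 12 8 10)| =12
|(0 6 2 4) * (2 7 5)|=|(0 6 7 5 2 4)|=6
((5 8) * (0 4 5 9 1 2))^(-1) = ((0 4 5 8 9 1 2))^(-1) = (0 2 1 9 8 5 4)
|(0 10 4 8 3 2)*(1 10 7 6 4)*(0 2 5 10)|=9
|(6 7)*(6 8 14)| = 4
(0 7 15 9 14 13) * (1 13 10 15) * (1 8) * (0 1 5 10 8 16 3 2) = (0 7 16 3 2)(1 13)(5 10 15 9 14 8) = [7, 13, 0, 2, 4, 10, 6, 16, 5, 14, 15, 11, 12, 1, 8, 9, 3]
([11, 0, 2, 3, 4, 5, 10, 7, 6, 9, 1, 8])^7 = (0 11 8 6 10 1)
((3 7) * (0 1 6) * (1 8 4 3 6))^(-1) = (0 6 7 3 4 8)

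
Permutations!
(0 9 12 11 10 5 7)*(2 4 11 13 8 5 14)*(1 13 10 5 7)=[9, 13, 4, 3, 11, 1, 6, 0, 7, 12, 14, 5, 10, 8, 2]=(0 9 12 10 14 2 4 11 5 1 13 8 7)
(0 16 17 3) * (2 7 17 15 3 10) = (0 16 15 3)(2 7 17 10) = [16, 1, 7, 0, 4, 5, 6, 17, 8, 9, 2, 11, 12, 13, 14, 3, 15, 10]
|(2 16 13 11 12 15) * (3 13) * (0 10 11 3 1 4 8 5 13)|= 13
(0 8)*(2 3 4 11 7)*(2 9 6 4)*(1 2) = (0 8)(1 2 3)(4 11 7 9 6) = [8, 2, 3, 1, 11, 5, 4, 9, 0, 6, 10, 7]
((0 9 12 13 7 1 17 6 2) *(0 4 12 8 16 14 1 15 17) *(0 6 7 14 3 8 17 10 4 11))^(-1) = ((0 9 17 7 15 10 4 12 13 14 1 6 2 11)(3 8 16))^(-1) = (0 11 2 6 1 14 13 12 4 10 15 7 17 9)(3 16 8)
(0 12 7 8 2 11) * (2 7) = (0 12 2 11)(7 8) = [12, 1, 11, 3, 4, 5, 6, 8, 7, 9, 10, 0, 2]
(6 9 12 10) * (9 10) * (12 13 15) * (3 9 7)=[0, 1, 2, 9, 4, 5, 10, 3, 8, 13, 6, 11, 7, 15, 14, 12]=(3 9 13 15 12 7)(6 10)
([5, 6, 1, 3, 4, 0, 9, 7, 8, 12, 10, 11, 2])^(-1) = [5, 2, 12, 3, 4, 0, 1, 7, 8, 6, 10, 11, 9]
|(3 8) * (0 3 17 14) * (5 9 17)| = 7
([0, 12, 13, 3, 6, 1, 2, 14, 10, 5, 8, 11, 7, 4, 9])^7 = (1 12 7 14 9 5)(2 6 4 13)(8 10)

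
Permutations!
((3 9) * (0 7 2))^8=(9)(0 2 7)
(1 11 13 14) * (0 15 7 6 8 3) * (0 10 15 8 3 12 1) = [8, 11, 2, 10, 4, 5, 3, 6, 12, 9, 15, 13, 1, 14, 0, 7] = (0 8 12 1 11 13 14)(3 10 15 7 6)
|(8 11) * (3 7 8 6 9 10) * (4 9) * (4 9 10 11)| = |(3 7 8 4 10)(6 9 11)| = 15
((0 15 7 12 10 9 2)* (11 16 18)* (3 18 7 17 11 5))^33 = ((0 15 17 11 16 7 12 10 9 2)(3 18 5))^33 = (18)(0 11 12 2 17 7 9 15 16 10)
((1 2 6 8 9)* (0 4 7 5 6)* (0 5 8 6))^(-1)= (0 5 2 1 9 8 7 4)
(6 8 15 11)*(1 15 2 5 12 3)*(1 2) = (1 15 11 6 8)(2 5 12 3) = [0, 15, 5, 2, 4, 12, 8, 7, 1, 9, 10, 6, 3, 13, 14, 11]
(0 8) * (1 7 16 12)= [8, 7, 2, 3, 4, 5, 6, 16, 0, 9, 10, 11, 1, 13, 14, 15, 12]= (0 8)(1 7 16 12)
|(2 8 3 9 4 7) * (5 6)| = |(2 8 3 9 4 7)(5 6)| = 6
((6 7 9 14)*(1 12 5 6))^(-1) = ((1 12 5 6 7 9 14))^(-1) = (1 14 9 7 6 5 12)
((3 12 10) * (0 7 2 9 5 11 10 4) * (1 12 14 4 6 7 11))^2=((0 11 10 3 14 4)(1 12 6 7 2 9 5))^2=(0 10 14)(1 6 2 5 12 7 9)(3 4 11)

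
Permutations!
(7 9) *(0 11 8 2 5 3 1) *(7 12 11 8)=(0 8 2 5 3 1)(7 9 12 11)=[8, 0, 5, 1, 4, 3, 6, 9, 2, 12, 10, 7, 11]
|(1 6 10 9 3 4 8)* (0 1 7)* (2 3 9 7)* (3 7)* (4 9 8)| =9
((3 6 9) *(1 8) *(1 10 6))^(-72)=((1 8 10 6 9 3))^(-72)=(10)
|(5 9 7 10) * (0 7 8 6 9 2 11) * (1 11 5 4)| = 6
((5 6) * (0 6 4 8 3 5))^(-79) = (0 6)(3 5 4 8)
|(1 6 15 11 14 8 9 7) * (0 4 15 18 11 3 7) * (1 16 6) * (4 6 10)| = 42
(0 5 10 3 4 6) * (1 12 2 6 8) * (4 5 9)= [9, 12, 6, 5, 8, 10, 0, 7, 1, 4, 3, 11, 2]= (0 9 4 8 1 12 2 6)(3 5 10)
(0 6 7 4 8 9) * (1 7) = [6, 7, 2, 3, 8, 5, 1, 4, 9, 0] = (0 6 1 7 4 8 9)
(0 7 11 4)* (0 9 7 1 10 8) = (0 1 10 8)(4 9 7 11) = [1, 10, 2, 3, 9, 5, 6, 11, 0, 7, 8, 4]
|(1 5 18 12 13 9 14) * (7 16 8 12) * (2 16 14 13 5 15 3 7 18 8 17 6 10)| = |(18)(1 15 3 7 14)(2 16 17 6 10)(5 8 12)(9 13)| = 30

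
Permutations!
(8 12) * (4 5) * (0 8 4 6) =(0 8 12 4 5 6) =[8, 1, 2, 3, 5, 6, 0, 7, 12, 9, 10, 11, 4]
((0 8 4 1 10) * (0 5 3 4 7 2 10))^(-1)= ((0 8 7 2 10 5 3 4 1))^(-1)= (0 1 4 3 5 10 2 7 8)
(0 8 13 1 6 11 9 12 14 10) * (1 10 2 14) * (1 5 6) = (0 8 13 10)(2 14)(5 6 11 9 12) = [8, 1, 14, 3, 4, 6, 11, 7, 13, 12, 0, 9, 5, 10, 2]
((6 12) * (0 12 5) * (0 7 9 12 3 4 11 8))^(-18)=(0 4 8 3 11)(5 9 6 7 12)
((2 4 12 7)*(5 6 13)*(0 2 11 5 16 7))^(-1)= (0 12 4 2)(5 11 7 16 13 6)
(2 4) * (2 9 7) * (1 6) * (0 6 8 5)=(0 6 1 8 5)(2 4 9 7)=[6, 8, 4, 3, 9, 0, 1, 2, 5, 7]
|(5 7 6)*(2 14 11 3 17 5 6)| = 7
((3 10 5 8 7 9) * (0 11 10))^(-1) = (0 3 9 7 8 5 10 11)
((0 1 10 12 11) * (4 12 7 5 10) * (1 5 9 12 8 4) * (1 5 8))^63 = ((0 8 4 1 5 10 7 9 12 11))^63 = (0 1 7 11 4 10 12 8 5 9)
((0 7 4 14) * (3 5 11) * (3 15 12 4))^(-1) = (0 14 4 12 15 11 5 3 7)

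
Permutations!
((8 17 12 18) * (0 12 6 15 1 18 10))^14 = ((0 12 10)(1 18 8 17 6 15))^14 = (0 10 12)(1 8 6)(15 18 17)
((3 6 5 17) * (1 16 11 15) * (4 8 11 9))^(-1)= ((1 16 9 4 8 11 15)(3 6 5 17))^(-1)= (1 15 11 8 4 9 16)(3 17 5 6)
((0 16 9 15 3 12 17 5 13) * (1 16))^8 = (0 5 12 15 16)(1 13 17 3 9)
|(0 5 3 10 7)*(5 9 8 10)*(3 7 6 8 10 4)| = 9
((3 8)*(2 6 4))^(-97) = ((2 6 4)(3 8))^(-97) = (2 4 6)(3 8)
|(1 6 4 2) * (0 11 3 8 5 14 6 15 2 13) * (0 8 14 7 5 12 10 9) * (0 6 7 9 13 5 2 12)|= |(0 11 3 14 7 2 1 15 12 10 13 8)(4 5 9 6)|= 12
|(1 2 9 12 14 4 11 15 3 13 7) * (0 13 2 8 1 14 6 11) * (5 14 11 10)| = 14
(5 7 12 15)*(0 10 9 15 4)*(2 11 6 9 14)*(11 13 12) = (0 10 14 2 13 12 4)(5 7 11 6 9 15) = [10, 1, 13, 3, 0, 7, 9, 11, 8, 15, 14, 6, 4, 12, 2, 5]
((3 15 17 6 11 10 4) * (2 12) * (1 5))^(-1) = (1 5)(2 12)(3 4 10 11 6 17 15)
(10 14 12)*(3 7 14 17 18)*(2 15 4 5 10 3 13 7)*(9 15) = (2 9 15 4 5 10 17 18 13 7 14 12 3) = [0, 1, 9, 2, 5, 10, 6, 14, 8, 15, 17, 11, 3, 7, 12, 4, 16, 18, 13]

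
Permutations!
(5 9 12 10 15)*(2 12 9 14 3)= (2 12 10 15 5 14 3)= [0, 1, 12, 2, 4, 14, 6, 7, 8, 9, 15, 11, 10, 13, 3, 5]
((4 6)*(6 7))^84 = ((4 7 6))^84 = (7)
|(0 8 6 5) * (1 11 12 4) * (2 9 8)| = |(0 2 9 8 6 5)(1 11 12 4)| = 12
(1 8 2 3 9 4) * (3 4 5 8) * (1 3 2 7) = (1 2 4 3 9 5 8 7) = [0, 2, 4, 9, 3, 8, 6, 1, 7, 5]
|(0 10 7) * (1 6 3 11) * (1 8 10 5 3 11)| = |(0 5 3 1 6 11 8 10 7)| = 9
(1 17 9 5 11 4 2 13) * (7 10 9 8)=(1 17 8 7 10 9 5 11 4 2 13)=[0, 17, 13, 3, 2, 11, 6, 10, 7, 5, 9, 4, 12, 1, 14, 15, 16, 8]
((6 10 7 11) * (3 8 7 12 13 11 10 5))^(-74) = ((3 8 7 10 12 13 11 6 5))^(-74) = (3 6 13 10 8 5 11 12 7)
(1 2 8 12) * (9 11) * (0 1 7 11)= [1, 2, 8, 3, 4, 5, 6, 11, 12, 0, 10, 9, 7]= (0 1 2 8 12 7 11 9)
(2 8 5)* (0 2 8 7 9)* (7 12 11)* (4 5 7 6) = (0 2 12 11 6 4 5 8 7 9) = [2, 1, 12, 3, 5, 8, 4, 9, 7, 0, 10, 6, 11]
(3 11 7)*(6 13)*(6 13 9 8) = (13)(3 11 7)(6 9 8) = [0, 1, 2, 11, 4, 5, 9, 3, 6, 8, 10, 7, 12, 13]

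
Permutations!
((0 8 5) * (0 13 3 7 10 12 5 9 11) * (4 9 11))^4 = (0 8 11)(3 5 10)(7 13 12)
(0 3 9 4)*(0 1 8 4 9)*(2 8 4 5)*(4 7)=(9)(0 3)(1 7 4)(2 8 5)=[3, 7, 8, 0, 1, 2, 6, 4, 5, 9]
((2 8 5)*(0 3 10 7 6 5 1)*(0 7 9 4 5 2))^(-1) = (0 5 4 9 10 3)(1 8 2 6 7)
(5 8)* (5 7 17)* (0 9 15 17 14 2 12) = (0 9 15 17 5 8 7 14 2 12) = [9, 1, 12, 3, 4, 8, 6, 14, 7, 15, 10, 11, 0, 13, 2, 17, 16, 5]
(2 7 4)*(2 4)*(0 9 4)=(0 9 4)(2 7)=[9, 1, 7, 3, 0, 5, 6, 2, 8, 4]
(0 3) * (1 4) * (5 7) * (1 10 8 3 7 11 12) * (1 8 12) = (0 7 5 11 1 4 10 12 8 3) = [7, 4, 2, 0, 10, 11, 6, 5, 3, 9, 12, 1, 8]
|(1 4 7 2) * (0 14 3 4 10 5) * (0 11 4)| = |(0 14 3)(1 10 5 11 4 7 2)| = 21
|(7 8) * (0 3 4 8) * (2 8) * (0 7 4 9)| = |(0 3 9)(2 8 4)| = 3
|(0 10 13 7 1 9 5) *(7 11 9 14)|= 6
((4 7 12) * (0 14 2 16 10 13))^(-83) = ((0 14 2 16 10 13)(4 7 12))^(-83) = (0 14 2 16 10 13)(4 7 12)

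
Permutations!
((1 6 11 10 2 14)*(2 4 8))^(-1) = ((1 6 11 10 4 8 2 14))^(-1) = (1 14 2 8 4 10 11 6)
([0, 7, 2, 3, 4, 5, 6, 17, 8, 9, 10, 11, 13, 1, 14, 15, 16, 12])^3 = (1 12 7 13 17)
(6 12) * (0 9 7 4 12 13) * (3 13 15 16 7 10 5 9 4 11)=(0 4 12 6 15 16 7 11 3 13)(5 9 10)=[4, 1, 2, 13, 12, 9, 15, 11, 8, 10, 5, 3, 6, 0, 14, 16, 7]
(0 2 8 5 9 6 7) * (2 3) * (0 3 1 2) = (0 1 2 8 5 9 6 7 3) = [1, 2, 8, 0, 4, 9, 7, 3, 5, 6]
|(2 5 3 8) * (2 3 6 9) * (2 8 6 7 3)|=7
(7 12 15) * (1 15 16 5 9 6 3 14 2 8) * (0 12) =[12, 15, 8, 14, 4, 9, 3, 0, 1, 6, 10, 11, 16, 13, 2, 7, 5] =(0 12 16 5 9 6 3 14 2 8 1 15 7)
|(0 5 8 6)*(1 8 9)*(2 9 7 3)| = |(0 5 7 3 2 9 1 8 6)| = 9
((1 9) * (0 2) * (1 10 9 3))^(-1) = ((0 2)(1 3)(9 10))^(-1) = (0 2)(1 3)(9 10)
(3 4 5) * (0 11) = (0 11)(3 4 5) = [11, 1, 2, 4, 5, 3, 6, 7, 8, 9, 10, 0]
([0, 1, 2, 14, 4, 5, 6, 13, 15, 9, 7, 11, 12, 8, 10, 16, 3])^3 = [0, 1, 2, 7, 4, 5, 6, 15, 3, 9, 8, 11, 12, 16, 13, 14, 10]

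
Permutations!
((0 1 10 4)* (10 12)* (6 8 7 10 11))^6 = (0 7 11)(1 10 6)(4 8 12)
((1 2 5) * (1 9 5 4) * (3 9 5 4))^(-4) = ((1 2 3 9 4))^(-4) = (1 2 3 9 4)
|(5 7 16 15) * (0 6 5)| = 6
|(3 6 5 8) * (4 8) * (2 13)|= 10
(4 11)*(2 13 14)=(2 13 14)(4 11)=[0, 1, 13, 3, 11, 5, 6, 7, 8, 9, 10, 4, 12, 14, 2]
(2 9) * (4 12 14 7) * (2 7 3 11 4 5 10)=(2 9 7 5 10)(3 11 4 12 14)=[0, 1, 9, 11, 12, 10, 6, 5, 8, 7, 2, 4, 14, 13, 3]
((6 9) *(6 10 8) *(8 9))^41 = (6 8)(9 10)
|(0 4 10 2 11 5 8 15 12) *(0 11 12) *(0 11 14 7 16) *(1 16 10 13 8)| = 45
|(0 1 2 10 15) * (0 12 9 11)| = |(0 1 2 10 15 12 9 11)| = 8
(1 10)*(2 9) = [0, 10, 9, 3, 4, 5, 6, 7, 8, 2, 1] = (1 10)(2 9)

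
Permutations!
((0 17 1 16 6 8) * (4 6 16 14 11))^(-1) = ((0 17 1 14 11 4 6 8))^(-1) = (0 8 6 4 11 14 1 17)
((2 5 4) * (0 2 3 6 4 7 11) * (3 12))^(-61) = (0 11 7 5 2)(3 12 4 6)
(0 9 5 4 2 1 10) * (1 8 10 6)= [9, 6, 8, 3, 2, 4, 1, 7, 10, 5, 0]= (0 9 5 4 2 8 10)(1 6)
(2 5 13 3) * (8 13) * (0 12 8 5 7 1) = (0 12 8 13 3 2 7 1) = [12, 0, 7, 2, 4, 5, 6, 1, 13, 9, 10, 11, 8, 3]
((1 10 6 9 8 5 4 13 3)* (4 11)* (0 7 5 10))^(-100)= ((0 7 5 11 4 13 3 1)(6 9 8 10))^(-100)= (0 4)(1 11)(3 5)(7 13)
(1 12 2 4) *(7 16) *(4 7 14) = (1 12 2 7 16 14 4) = [0, 12, 7, 3, 1, 5, 6, 16, 8, 9, 10, 11, 2, 13, 4, 15, 14]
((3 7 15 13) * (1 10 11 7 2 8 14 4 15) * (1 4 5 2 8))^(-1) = (1 2 5 14 8 3 13 15 4 7 11 10)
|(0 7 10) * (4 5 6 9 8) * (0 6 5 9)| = |(0 7 10 6)(4 9 8)| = 12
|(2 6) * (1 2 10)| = |(1 2 6 10)| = 4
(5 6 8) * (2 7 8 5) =(2 7 8)(5 6) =[0, 1, 7, 3, 4, 6, 5, 8, 2]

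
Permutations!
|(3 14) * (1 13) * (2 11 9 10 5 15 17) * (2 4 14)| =10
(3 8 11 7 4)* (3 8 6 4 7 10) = (3 6 4 8 11 10) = [0, 1, 2, 6, 8, 5, 4, 7, 11, 9, 3, 10]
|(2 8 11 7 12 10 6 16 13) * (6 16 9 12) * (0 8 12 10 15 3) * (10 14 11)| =45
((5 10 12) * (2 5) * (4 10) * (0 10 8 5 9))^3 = ((0 10 12 2 9)(4 8 5))^3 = (0 2 10 9 12)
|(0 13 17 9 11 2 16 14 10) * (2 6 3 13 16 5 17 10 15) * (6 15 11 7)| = |(0 16 14 11 15 2 5 17 9 7 6 3 13 10)| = 14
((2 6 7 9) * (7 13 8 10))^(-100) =((2 6 13 8 10 7 9))^(-100) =(2 7 8 6 9 10 13)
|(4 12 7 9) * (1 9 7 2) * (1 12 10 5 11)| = |(1 9 4 10 5 11)(2 12)| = 6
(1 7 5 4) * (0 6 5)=(0 6 5 4 1 7)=[6, 7, 2, 3, 1, 4, 5, 0]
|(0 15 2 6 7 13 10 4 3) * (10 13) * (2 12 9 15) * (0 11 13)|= |(0 2 6 7 10 4 3 11 13)(9 15 12)|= 9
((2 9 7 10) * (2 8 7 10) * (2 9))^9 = ((7 9 10 8))^9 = (7 9 10 8)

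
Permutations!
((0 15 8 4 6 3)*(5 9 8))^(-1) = ((0 15 5 9 8 4 6 3))^(-1) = (0 3 6 4 8 9 5 15)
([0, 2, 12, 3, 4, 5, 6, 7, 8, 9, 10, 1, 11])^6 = (1 12)(2 11)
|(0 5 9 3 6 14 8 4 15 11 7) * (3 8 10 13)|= 40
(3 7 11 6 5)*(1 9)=(1 9)(3 7 11 6 5)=[0, 9, 2, 7, 4, 3, 5, 11, 8, 1, 10, 6]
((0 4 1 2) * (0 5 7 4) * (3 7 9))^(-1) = ((1 2 5 9 3 7 4))^(-1) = (1 4 7 3 9 5 2)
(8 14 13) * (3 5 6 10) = (3 5 6 10)(8 14 13) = [0, 1, 2, 5, 4, 6, 10, 7, 14, 9, 3, 11, 12, 8, 13]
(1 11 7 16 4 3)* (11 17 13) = (1 17 13 11 7 16 4 3) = [0, 17, 2, 1, 3, 5, 6, 16, 8, 9, 10, 7, 12, 11, 14, 15, 4, 13]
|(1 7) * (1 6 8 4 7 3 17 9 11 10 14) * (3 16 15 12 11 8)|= 7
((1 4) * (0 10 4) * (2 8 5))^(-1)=(0 1 4 10)(2 5 8)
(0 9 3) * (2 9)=(0 2 9 3)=[2, 1, 9, 0, 4, 5, 6, 7, 8, 3]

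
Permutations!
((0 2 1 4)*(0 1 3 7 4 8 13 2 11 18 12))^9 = (0 11 18 12)(1 13 3 4 8 2 7)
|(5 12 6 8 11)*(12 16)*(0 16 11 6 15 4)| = 10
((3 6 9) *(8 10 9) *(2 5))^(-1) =(2 5)(3 9 10 8 6)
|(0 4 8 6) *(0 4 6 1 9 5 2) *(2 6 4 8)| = |(0 4 2)(1 9 5 6 8)| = 15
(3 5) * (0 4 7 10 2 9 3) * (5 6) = [4, 1, 9, 6, 7, 0, 5, 10, 8, 3, 2] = (0 4 7 10 2 9 3 6 5)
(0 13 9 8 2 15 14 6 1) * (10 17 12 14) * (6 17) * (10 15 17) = (0 13 9 8 2 17 12 14 10 6 1) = [13, 0, 17, 3, 4, 5, 1, 7, 2, 8, 6, 11, 14, 9, 10, 15, 16, 12]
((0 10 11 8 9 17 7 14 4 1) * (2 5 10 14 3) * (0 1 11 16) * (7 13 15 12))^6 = (0 17 2 4 15 10 8 7)(3 14 13 5 11 12 16 9)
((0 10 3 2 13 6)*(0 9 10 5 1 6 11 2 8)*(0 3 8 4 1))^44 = ((0 5)(1 6 9 10 8 3 4)(2 13 11))^44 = (1 9 8 4 6 10 3)(2 11 13)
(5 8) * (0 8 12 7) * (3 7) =(0 8 5 12 3 7) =[8, 1, 2, 7, 4, 12, 6, 0, 5, 9, 10, 11, 3]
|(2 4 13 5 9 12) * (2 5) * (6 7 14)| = 3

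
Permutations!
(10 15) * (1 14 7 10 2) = (1 14 7 10 15 2) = [0, 14, 1, 3, 4, 5, 6, 10, 8, 9, 15, 11, 12, 13, 7, 2]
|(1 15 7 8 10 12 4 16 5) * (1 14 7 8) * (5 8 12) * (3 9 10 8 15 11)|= 8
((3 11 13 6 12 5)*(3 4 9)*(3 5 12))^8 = ((3 11 13 6)(4 9 5))^8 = (13)(4 5 9)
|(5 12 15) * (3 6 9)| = |(3 6 9)(5 12 15)| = 3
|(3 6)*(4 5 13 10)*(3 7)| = 12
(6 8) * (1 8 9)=(1 8 6 9)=[0, 8, 2, 3, 4, 5, 9, 7, 6, 1]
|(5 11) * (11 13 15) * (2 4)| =4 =|(2 4)(5 13 15 11)|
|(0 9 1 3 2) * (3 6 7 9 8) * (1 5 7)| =12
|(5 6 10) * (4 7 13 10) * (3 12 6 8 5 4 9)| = 4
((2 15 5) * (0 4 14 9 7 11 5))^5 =(0 11 4 5 14 2 9 15 7)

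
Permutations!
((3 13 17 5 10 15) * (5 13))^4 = ((3 5 10 15)(13 17))^4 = (17)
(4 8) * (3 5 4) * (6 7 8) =(3 5 4 6 7 8) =[0, 1, 2, 5, 6, 4, 7, 8, 3]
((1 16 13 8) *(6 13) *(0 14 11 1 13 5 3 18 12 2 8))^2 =(0 11 16 5 18 2 13 14 1 6 3 12 8)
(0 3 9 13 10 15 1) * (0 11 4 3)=[0, 11, 2, 9, 3, 5, 6, 7, 8, 13, 15, 4, 12, 10, 14, 1]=(1 11 4 3 9 13 10 15)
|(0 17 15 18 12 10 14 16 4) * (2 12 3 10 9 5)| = 36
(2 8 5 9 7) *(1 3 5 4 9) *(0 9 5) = (0 9 7 2 8 4 5 1 3) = [9, 3, 8, 0, 5, 1, 6, 2, 4, 7]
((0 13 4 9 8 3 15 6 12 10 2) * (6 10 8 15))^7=(15)(3 8 12 6)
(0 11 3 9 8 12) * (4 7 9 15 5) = [11, 1, 2, 15, 7, 4, 6, 9, 12, 8, 10, 3, 0, 13, 14, 5] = (0 11 3 15 5 4 7 9 8 12)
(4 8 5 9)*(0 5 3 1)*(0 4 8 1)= (0 5 9 8 3)(1 4)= [5, 4, 2, 0, 1, 9, 6, 7, 3, 8]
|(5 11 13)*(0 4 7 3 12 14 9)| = |(0 4 7 3 12 14 9)(5 11 13)| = 21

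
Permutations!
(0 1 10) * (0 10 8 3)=(10)(0 1 8 3)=[1, 8, 2, 0, 4, 5, 6, 7, 3, 9, 10]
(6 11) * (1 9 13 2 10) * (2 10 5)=(1 9 13 10)(2 5)(6 11)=[0, 9, 5, 3, 4, 2, 11, 7, 8, 13, 1, 6, 12, 10]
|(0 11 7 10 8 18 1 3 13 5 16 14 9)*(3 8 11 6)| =24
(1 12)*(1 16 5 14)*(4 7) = (1 12 16 5 14)(4 7) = [0, 12, 2, 3, 7, 14, 6, 4, 8, 9, 10, 11, 16, 13, 1, 15, 5]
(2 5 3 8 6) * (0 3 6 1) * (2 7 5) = (0 3 8 1)(5 6 7) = [3, 0, 2, 8, 4, 6, 7, 5, 1]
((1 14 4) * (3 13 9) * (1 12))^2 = (1 4)(3 9 13)(12 14)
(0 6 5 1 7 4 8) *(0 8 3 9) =(0 6 5 1 7 4 3 9) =[6, 7, 2, 9, 3, 1, 5, 4, 8, 0]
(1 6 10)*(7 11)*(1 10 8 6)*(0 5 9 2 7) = (0 5 9 2 7 11)(6 8) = [5, 1, 7, 3, 4, 9, 8, 11, 6, 2, 10, 0]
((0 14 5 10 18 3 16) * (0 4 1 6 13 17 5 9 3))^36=(0 5 6 16 14 10 13 4 9 18 17 1 3)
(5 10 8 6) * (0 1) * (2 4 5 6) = (0 1)(2 4 5 10 8) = [1, 0, 4, 3, 5, 10, 6, 7, 2, 9, 8]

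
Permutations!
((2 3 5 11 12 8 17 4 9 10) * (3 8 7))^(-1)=(2 10 9 4 17 8)(3 7 12 11 5)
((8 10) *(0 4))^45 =(0 4)(8 10)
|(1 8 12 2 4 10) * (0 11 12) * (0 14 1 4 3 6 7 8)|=10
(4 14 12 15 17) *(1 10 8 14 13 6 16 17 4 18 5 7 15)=(1 10 8 14 12)(4 13 6 16 17 18 5 7 15)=[0, 10, 2, 3, 13, 7, 16, 15, 14, 9, 8, 11, 1, 6, 12, 4, 17, 18, 5]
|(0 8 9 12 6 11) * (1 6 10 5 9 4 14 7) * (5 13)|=40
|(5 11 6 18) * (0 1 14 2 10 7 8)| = |(0 1 14 2 10 7 8)(5 11 6 18)| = 28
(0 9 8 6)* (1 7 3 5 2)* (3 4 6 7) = (0 9 8 7 4 6)(1 3 5 2) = [9, 3, 1, 5, 6, 2, 0, 4, 7, 8]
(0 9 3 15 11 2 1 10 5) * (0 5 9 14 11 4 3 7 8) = (0 14 11 2 1 10 9 7 8)(3 15 4) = [14, 10, 1, 15, 3, 5, 6, 8, 0, 7, 9, 2, 12, 13, 11, 4]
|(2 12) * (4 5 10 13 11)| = 10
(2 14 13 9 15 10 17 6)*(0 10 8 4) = (0 10 17 6 2 14 13 9 15 8 4) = [10, 1, 14, 3, 0, 5, 2, 7, 4, 15, 17, 11, 12, 9, 13, 8, 16, 6]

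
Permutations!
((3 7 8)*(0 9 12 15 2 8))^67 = ((0 9 12 15 2 8 3 7))^67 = (0 15 3 9 2 7 12 8)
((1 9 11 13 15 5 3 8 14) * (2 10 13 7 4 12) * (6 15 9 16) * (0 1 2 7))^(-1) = ((0 1 16 6 15 5 3 8 14 2 10 13 9 11)(4 12 7))^(-1) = (0 11 9 13 10 2 14 8 3 5 15 6 16 1)(4 7 12)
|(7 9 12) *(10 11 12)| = 5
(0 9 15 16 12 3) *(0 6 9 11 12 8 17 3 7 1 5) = [11, 5, 2, 6, 4, 0, 9, 1, 17, 15, 10, 12, 7, 13, 14, 16, 8, 3] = (0 11 12 7 1 5)(3 6 9 15 16 8 17)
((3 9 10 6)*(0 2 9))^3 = ((0 2 9 10 6 3))^3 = (0 10)(2 6)(3 9)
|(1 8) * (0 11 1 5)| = 5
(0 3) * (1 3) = (0 1 3) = [1, 3, 2, 0]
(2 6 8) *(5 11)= (2 6 8)(5 11)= [0, 1, 6, 3, 4, 11, 8, 7, 2, 9, 10, 5]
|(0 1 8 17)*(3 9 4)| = 12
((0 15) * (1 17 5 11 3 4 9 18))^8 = (18) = ((0 15)(1 17 5 11 3 4 9 18))^8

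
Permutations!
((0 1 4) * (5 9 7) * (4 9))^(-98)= ((0 1 9 7 5 4))^(-98)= (0 5 9)(1 4 7)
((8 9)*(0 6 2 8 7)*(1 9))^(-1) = (0 7 9 1 8 2 6)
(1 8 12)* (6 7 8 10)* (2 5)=(1 10 6 7 8 12)(2 5)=[0, 10, 5, 3, 4, 2, 7, 8, 12, 9, 6, 11, 1]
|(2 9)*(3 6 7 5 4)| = 10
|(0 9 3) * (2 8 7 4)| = |(0 9 3)(2 8 7 4)| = 12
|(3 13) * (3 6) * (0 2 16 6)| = |(0 2 16 6 3 13)| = 6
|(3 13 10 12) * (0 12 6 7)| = |(0 12 3 13 10 6 7)| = 7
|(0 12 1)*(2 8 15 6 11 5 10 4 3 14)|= 30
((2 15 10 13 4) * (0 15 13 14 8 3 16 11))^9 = (0 15 10 14 8 3 16 11)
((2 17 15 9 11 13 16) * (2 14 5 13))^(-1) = ((2 17 15 9 11)(5 13 16 14))^(-1) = (2 11 9 15 17)(5 14 16 13)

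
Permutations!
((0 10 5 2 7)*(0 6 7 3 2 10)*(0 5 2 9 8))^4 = (0 3 5 9 10 8 2)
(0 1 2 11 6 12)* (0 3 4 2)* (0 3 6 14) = (0 1 3 4 2 11 14)(6 12) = [1, 3, 11, 4, 2, 5, 12, 7, 8, 9, 10, 14, 6, 13, 0]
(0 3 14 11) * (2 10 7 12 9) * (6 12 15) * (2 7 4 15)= (0 3 14 11)(2 10 4 15 6 12 9 7)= [3, 1, 10, 14, 15, 5, 12, 2, 8, 7, 4, 0, 9, 13, 11, 6]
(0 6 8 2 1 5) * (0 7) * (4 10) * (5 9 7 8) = (0 6 5 8 2 1 9 7)(4 10) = [6, 9, 1, 3, 10, 8, 5, 0, 2, 7, 4]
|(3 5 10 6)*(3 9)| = 5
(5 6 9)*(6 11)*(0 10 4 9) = [10, 1, 2, 3, 9, 11, 0, 7, 8, 5, 4, 6] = (0 10 4 9 5 11 6)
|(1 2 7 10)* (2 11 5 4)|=|(1 11 5 4 2 7 10)|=7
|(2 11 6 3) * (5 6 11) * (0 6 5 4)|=5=|(11)(0 6 3 2 4)|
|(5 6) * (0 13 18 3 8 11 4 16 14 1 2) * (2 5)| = |(0 13 18 3 8 11 4 16 14 1 5 6 2)| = 13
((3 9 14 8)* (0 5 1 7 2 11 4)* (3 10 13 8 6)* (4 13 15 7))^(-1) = ((0 5 1 4)(2 11 13 8 10 15 7)(3 9 14 6))^(-1) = (0 4 1 5)(2 7 15 10 8 13 11)(3 6 14 9)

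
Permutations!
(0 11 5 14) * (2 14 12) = [11, 1, 14, 3, 4, 12, 6, 7, 8, 9, 10, 5, 2, 13, 0] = (0 11 5 12 2 14)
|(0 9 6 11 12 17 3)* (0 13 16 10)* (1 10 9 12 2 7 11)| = 30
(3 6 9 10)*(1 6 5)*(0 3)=(0 3 5 1 6 9 10)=[3, 6, 2, 5, 4, 1, 9, 7, 8, 10, 0]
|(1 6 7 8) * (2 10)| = |(1 6 7 8)(2 10)| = 4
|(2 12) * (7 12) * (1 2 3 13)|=|(1 2 7 12 3 13)|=6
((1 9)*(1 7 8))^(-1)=((1 9 7 8))^(-1)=(1 8 7 9)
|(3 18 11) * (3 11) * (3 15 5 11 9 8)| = 7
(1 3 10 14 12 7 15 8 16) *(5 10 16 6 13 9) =[0, 3, 2, 16, 4, 10, 13, 15, 6, 5, 14, 11, 7, 9, 12, 8, 1] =(1 3 16)(5 10 14 12 7 15 8 6 13 9)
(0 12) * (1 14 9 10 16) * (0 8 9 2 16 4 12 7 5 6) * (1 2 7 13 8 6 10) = (0 13 8 9 1 14 7 5 10 4 12 6)(2 16) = [13, 14, 16, 3, 12, 10, 0, 5, 9, 1, 4, 11, 6, 8, 7, 15, 2]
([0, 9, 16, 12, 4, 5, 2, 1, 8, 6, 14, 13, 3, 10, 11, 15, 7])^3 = (1 2)(3 12)(6 7)(9 16)(10 13 11 14)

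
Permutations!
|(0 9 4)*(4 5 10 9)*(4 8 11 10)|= 7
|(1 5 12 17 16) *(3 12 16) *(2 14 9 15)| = 12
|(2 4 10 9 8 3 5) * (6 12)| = |(2 4 10 9 8 3 5)(6 12)| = 14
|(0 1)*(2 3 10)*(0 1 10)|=4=|(0 10 2 3)|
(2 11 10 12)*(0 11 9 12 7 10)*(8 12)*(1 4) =(0 11)(1 4)(2 9 8 12)(7 10) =[11, 4, 9, 3, 1, 5, 6, 10, 12, 8, 7, 0, 2]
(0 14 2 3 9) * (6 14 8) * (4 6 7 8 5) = [5, 1, 3, 9, 6, 4, 14, 8, 7, 0, 10, 11, 12, 13, 2] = (0 5 4 6 14 2 3 9)(7 8)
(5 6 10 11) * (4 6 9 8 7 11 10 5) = (4 6 5 9 8 7 11) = [0, 1, 2, 3, 6, 9, 5, 11, 7, 8, 10, 4]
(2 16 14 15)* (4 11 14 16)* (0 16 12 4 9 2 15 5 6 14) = [16, 1, 9, 3, 11, 6, 14, 7, 8, 2, 10, 0, 4, 13, 5, 15, 12] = (0 16 12 4 11)(2 9)(5 6 14)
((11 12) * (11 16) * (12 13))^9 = (11 13 12 16)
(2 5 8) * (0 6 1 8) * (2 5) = (0 6 1 8 5) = [6, 8, 2, 3, 4, 0, 1, 7, 5]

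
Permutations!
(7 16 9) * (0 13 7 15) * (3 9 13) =(0 3 9 15)(7 16 13) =[3, 1, 2, 9, 4, 5, 6, 16, 8, 15, 10, 11, 12, 7, 14, 0, 13]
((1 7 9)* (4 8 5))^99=(9)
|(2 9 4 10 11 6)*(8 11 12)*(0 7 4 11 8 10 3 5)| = 20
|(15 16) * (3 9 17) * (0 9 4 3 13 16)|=6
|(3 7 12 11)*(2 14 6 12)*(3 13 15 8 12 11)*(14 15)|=12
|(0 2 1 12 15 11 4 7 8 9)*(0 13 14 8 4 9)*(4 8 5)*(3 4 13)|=|(0 2 1 12 15 11 9 3 4 7 8)(5 13 14)|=33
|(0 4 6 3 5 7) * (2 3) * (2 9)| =|(0 4 6 9 2 3 5 7)| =8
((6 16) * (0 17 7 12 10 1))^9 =((0 17 7 12 10 1)(6 16))^9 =(0 12)(1 7)(6 16)(10 17)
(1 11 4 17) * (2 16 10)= [0, 11, 16, 3, 17, 5, 6, 7, 8, 9, 2, 4, 12, 13, 14, 15, 10, 1]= (1 11 4 17)(2 16 10)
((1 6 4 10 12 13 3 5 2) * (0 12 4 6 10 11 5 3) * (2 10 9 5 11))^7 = (0 12 13)(1 9 5 10 4 2)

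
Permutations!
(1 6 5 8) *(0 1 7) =(0 1 6 5 8 7) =[1, 6, 2, 3, 4, 8, 5, 0, 7]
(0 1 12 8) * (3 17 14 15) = (0 1 12 8)(3 17 14 15) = [1, 12, 2, 17, 4, 5, 6, 7, 0, 9, 10, 11, 8, 13, 15, 3, 16, 14]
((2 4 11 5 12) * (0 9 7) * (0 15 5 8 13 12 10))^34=((0 9 7 15 5 10)(2 4 11 8 13 12))^34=(0 5 7)(2 13 11)(4 12 8)(9 10 15)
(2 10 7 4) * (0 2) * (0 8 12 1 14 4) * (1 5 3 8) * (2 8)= [8, 14, 10, 2, 1, 3, 6, 0, 12, 9, 7, 11, 5, 13, 4]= (0 8 12 5 3 2 10 7)(1 14 4)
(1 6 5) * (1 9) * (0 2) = (0 2)(1 6 5 9) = [2, 6, 0, 3, 4, 9, 5, 7, 8, 1]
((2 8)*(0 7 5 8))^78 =((0 7 5 8 2))^78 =(0 8 7 2 5)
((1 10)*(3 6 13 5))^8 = (13)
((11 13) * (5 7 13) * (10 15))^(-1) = (5 11 13 7)(10 15)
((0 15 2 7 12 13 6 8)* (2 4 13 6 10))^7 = (0 12 10 15 6 2 4 8 7 13) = ((0 15 4 13 10 2 7 12 6 8))^7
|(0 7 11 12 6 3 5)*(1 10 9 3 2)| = 11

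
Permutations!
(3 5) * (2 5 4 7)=[0, 1, 5, 4, 7, 3, 6, 2]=(2 5 3 4 7)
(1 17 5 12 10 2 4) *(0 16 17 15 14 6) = [16, 15, 4, 3, 1, 12, 0, 7, 8, 9, 2, 11, 10, 13, 6, 14, 17, 5] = (0 16 17 5 12 10 2 4 1 15 14 6)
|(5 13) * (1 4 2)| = 6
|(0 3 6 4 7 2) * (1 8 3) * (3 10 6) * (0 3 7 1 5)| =30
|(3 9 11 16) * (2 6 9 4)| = 7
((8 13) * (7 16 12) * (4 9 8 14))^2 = ((4 9 8 13 14)(7 16 12))^2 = (4 8 14 9 13)(7 12 16)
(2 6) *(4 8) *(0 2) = (0 2 6)(4 8) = [2, 1, 6, 3, 8, 5, 0, 7, 4]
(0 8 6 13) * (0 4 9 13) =(0 8 6)(4 9 13) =[8, 1, 2, 3, 9, 5, 0, 7, 6, 13, 10, 11, 12, 4]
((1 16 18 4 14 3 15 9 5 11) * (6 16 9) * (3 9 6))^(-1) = (1 11 5 9 14 4 18 16 6)(3 15)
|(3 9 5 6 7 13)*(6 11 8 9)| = |(3 6 7 13)(5 11 8 9)| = 4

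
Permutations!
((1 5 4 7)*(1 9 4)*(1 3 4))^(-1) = (1 9 7 4 3 5)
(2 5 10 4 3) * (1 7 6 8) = [0, 7, 5, 2, 3, 10, 8, 6, 1, 9, 4] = (1 7 6 8)(2 5 10 4 3)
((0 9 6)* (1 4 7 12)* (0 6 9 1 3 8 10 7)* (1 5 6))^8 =(0 1 5 4 6)(3 7 8 12 10)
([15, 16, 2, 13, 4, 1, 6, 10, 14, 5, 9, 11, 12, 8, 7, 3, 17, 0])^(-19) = [10, 8, 2, 5, 4, 13, 6, 0, 16, 3, 15, 11, 12, 1, 17, 9, 14, 7]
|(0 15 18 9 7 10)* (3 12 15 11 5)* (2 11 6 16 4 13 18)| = 18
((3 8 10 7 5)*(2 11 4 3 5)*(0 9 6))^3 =((0 9 6)(2 11 4 3 8 10 7))^3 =(2 3 7 4 10 11 8)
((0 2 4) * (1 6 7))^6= (7)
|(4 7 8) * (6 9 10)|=3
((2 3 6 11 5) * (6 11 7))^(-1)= (2 5 11 3)(6 7)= ((2 3 11 5)(6 7))^(-1)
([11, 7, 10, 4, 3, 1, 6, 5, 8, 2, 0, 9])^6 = [11, 1, 10, 3, 4, 5, 6, 7, 8, 2, 0, 9]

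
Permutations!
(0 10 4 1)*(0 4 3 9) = (0 10 3 9)(1 4) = [10, 4, 2, 9, 1, 5, 6, 7, 8, 0, 3]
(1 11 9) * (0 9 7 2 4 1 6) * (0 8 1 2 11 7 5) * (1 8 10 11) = (0 9 6 10 11 5)(1 7)(2 4) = [9, 7, 4, 3, 2, 0, 10, 1, 8, 6, 11, 5]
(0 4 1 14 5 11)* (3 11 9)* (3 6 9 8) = (0 4 1 14 5 8 3 11)(6 9) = [4, 14, 2, 11, 1, 8, 9, 7, 3, 6, 10, 0, 12, 13, 5]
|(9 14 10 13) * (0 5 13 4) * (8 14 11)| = 9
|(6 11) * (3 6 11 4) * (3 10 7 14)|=6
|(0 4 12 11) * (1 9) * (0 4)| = |(1 9)(4 12 11)| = 6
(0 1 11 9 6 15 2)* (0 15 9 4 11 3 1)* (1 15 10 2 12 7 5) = (1 3 15 12 7 5)(2 10)(4 11)(6 9) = [0, 3, 10, 15, 11, 1, 9, 5, 8, 6, 2, 4, 7, 13, 14, 12]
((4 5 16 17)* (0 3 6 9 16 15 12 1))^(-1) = (0 1 12 15 5 4 17 16 9 6 3)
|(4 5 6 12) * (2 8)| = |(2 8)(4 5 6 12)| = 4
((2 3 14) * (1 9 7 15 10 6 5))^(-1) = (1 5 6 10 15 7 9)(2 14 3) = ((1 9 7 15 10 6 5)(2 3 14))^(-1)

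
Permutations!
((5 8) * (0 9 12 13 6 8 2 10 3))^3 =(0 13 5 3 12 8 10 9 6 2)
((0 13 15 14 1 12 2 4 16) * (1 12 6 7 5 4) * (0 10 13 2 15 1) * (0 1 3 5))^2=((0 2 1 6 7)(3 5 4 16 10 13)(12 15 14))^2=(0 1 7 2 6)(3 4 10)(5 16 13)(12 14 15)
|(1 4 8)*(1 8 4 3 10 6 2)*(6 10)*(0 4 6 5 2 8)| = 4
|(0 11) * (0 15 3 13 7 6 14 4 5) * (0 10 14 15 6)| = |(0 11 6 15 3 13 7)(4 5 10 14)| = 28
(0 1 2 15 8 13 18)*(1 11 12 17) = [11, 2, 15, 3, 4, 5, 6, 7, 13, 9, 10, 12, 17, 18, 14, 8, 16, 1, 0] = (0 11 12 17 1 2 15 8 13 18)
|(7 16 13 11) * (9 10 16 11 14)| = 10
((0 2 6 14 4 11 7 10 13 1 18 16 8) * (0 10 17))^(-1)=((0 2 6 14 4 11 7 17)(1 18 16 8 10 13))^(-1)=(0 17 7 11 4 14 6 2)(1 13 10 8 16 18)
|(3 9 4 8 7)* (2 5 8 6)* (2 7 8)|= |(2 5)(3 9 4 6 7)|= 10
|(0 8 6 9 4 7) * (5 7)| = |(0 8 6 9 4 5 7)| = 7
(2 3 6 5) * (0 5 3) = (0 5 2)(3 6) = [5, 1, 0, 6, 4, 2, 3]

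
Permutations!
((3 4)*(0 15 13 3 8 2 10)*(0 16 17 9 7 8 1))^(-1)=(0 1 4 3 13 15)(2 8 7 9 17 16 10)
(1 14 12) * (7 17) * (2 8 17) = (1 14 12)(2 8 17 7) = [0, 14, 8, 3, 4, 5, 6, 2, 17, 9, 10, 11, 1, 13, 12, 15, 16, 7]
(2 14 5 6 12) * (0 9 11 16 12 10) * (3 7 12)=[9, 1, 14, 7, 4, 6, 10, 12, 8, 11, 0, 16, 2, 13, 5, 15, 3]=(0 9 11 16 3 7 12 2 14 5 6 10)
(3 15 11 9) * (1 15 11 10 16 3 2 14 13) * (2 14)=[0, 15, 2, 11, 4, 5, 6, 7, 8, 14, 16, 9, 12, 1, 13, 10, 3]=(1 15 10 16 3 11 9 14 13)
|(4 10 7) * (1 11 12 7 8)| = |(1 11 12 7 4 10 8)| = 7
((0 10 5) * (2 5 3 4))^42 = (10)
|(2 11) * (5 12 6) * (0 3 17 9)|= |(0 3 17 9)(2 11)(5 12 6)|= 12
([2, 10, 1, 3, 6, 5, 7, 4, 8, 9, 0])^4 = (10)(4 6 7)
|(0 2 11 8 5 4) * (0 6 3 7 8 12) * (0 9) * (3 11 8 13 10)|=36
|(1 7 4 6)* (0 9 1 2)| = |(0 9 1 7 4 6 2)| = 7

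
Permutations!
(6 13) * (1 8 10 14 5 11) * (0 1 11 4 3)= (0 1 8 10 14 5 4 3)(6 13)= [1, 8, 2, 0, 3, 4, 13, 7, 10, 9, 14, 11, 12, 6, 5]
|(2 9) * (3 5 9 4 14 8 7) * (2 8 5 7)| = 6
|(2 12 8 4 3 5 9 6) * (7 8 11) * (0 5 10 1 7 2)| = 12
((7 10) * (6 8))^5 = ((6 8)(7 10))^5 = (6 8)(7 10)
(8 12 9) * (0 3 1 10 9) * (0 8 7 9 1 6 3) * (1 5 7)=[0, 10, 2, 6, 4, 7, 3, 9, 12, 1, 5, 11, 8]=(1 10 5 7 9)(3 6)(8 12)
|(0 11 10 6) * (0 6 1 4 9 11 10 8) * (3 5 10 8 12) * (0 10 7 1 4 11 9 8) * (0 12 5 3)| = 12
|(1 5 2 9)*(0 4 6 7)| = |(0 4 6 7)(1 5 2 9)| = 4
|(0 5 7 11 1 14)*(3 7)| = 7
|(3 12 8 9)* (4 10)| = 4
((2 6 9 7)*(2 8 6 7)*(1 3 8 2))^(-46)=(1 9 6 8 3)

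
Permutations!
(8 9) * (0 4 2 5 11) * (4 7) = [7, 1, 5, 3, 2, 11, 6, 4, 9, 8, 10, 0] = (0 7 4 2 5 11)(8 9)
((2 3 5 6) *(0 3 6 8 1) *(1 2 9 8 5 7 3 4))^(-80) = (9)(0 4 1)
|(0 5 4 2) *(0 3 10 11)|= |(0 5 4 2 3 10 11)|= 7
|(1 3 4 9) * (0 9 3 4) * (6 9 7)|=|(0 7 6 9 1 4 3)|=7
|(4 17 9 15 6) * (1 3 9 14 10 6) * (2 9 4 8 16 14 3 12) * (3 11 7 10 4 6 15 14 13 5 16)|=33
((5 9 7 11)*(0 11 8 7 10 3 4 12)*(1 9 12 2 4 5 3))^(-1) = ((0 11 3 5 12)(1 9 10)(2 4)(7 8))^(-1) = (0 12 5 3 11)(1 10 9)(2 4)(7 8)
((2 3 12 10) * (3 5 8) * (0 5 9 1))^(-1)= ((0 5 8 3 12 10 2 9 1))^(-1)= (0 1 9 2 10 12 3 8 5)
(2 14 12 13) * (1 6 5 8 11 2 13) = (1 6 5 8 11 2 14 12) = [0, 6, 14, 3, 4, 8, 5, 7, 11, 9, 10, 2, 1, 13, 12]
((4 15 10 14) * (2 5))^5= (2 5)(4 15 10 14)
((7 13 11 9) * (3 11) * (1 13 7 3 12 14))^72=((1 13 12 14)(3 11 9))^72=(14)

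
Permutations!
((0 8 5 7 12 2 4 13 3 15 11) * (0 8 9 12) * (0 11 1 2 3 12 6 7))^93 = (0 6 11 5 9 7 8)(1 4 12 15 2 13 3)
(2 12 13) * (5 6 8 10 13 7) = (2 12 7 5 6 8 10 13) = [0, 1, 12, 3, 4, 6, 8, 5, 10, 9, 13, 11, 7, 2]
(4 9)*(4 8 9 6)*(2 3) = [0, 1, 3, 2, 6, 5, 4, 7, 9, 8] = (2 3)(4 6)(8 9)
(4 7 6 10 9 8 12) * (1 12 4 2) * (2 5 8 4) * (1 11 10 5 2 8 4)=(1 12 2 11 10 9)(4 7 6 5)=[0, 12, 11, 3, 7, 4, 5, 6, 8, 1, 9, 10, 2]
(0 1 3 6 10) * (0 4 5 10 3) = (0 1)(3 6)(4 5 10) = [1, 0, 2, 6, 5, 10, 3, 7, 8, 9, 4]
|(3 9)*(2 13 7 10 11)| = |(2 13 7 10 11)(3 9)| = 10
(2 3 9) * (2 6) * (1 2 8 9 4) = (1 2 3 4)(6 8 9) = [0, 2, 3, 4, 1, 5, 8, 7, 9, 6]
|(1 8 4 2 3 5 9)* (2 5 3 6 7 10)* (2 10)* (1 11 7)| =|(1 8 4 5 9 11 7 2 6)| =9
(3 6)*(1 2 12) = (1 2 12)(3 6) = [0, 2, 12, 6, 4, 5, 3, 7, 8, 9, 10, 11, 1]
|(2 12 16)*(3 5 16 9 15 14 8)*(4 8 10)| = 11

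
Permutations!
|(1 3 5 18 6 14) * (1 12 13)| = 8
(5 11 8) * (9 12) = (5 11 8)(9 12) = [0, 1, 2, 3, 4, 11, 6, 7, 5, 12, 10, 8, 9]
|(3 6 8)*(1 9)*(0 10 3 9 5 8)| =|(0 10 3 6)(1 5 8 9)| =4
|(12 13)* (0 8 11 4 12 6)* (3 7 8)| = 9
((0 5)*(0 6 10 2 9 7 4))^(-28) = (0 2)(4 10)(5 9)(6 7)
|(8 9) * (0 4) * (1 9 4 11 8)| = 4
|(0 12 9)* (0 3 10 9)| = |(0 12)(3 10 9)| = 6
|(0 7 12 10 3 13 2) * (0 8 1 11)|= |(0 7 12 10 3 13 2 8 1 11)|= 10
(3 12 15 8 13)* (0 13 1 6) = (0 13 3 12 15 8 1 6) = [13, 6, 2, 12, 4, 5, 0, 7, 1, 9, 10, 11, 15, 3, 14, 8]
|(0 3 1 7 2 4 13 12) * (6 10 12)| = |(0 3 1 7 2 4 13 6 10 12)| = 10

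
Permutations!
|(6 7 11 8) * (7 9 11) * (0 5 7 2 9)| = 8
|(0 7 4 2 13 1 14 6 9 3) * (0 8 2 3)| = |(0 7 4 3 8 2 13 1 14 6 9)| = 11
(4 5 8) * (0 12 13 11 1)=(0 12 13 11 1)(4 5 8)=[12, 0, 2, 3, 5, 8, 6, 7, 4, 9, 10, 1, 13, 11]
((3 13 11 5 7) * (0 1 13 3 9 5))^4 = (13)(5 7 9)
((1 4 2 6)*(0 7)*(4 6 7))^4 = (7)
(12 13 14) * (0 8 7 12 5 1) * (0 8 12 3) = [12, 8, 2, 0, 4, 1, 6, 3, 7, 9, 10, 11, 13, 14, 5] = (0 12 13 14 5 1 8 7 3)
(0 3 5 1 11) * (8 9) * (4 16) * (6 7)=(0 3 5 1 11)(4 16)(6 7)(8 9)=[3, 11, 2, 5, 16, 1, 7, 6, 9, 8, 10, 0, 12, 13, 14, 15, 4]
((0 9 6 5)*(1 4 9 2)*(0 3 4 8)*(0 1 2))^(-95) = ((1 8)(3 4 9 6 5))^(-95) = (9)(1 8)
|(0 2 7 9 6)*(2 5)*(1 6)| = |(0 5 2 7 9 1 6)| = 7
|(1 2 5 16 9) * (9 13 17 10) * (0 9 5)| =|(0 9 1 2)(5 16 13 17 10)| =20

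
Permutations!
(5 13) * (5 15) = (5 13 15) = [0, 1, 2, 3, 4, 13, 6, 7, 8, 9, 10, 11, 12, 15, 14, 5]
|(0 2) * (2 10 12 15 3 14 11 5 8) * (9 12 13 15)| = 10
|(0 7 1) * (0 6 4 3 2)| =|(0 7 1 6 4 3 2)| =7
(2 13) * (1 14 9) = (1 14 9)(2 13) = [0, 14, 13, 3, 4, 5, 6, 7, 8, 1, 10, 11, 12, 2, 9]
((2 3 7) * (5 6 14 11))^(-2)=(2 3 7)(5 14)(6 11)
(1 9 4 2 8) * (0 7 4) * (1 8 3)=(0 7 4 2 3 1 9)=[7, 9, 3, 1, 2, 5, 6, 4, 8, 0]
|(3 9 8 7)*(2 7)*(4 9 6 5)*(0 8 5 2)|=|(0 8)(2 7 3 6)(4 9 5)|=12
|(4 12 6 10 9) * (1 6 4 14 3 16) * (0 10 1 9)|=4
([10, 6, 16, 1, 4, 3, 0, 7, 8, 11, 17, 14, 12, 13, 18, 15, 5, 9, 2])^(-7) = [18, 11, 0, 9, 4, 17, 14, 7, 8, 5, 2, 3, 12, 13, 1, 15, 10, 16, 6]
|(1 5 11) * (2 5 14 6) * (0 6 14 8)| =|(14)(0 6 2 5 11 1 8)| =7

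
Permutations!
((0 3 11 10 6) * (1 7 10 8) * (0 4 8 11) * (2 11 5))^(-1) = ((0 3)(1 7 10 6 4 8)(2 11 5))^(-1) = (0 3)(1 8 4 6 10 7)(2 5 11)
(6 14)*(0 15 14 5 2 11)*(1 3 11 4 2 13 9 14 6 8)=(0 15 6 5 13 9 14 8 1 3 11)(2 4)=[15, 3, 4, 11, 2, 13, 5, 7, 1, 14, 10, 0, 12, 9, 8, 6]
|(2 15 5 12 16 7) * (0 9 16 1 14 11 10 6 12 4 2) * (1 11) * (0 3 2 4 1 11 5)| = |(0 9 16 7 3 2 15)(1 14 11 10 6 12 5)| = 7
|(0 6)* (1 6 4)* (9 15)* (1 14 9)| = 7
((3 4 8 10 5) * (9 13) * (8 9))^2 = (3 9 8 5 4 13 10)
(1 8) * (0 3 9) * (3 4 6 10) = (0 4 6 10 3 9)(1 8) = [4, 8, 2, 9, 6, 5, 10, 7, 1, 0, 3]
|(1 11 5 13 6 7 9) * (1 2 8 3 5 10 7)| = 11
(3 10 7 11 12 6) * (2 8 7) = (2 8 7 11 12 6 3 10) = [0, 1, 8, 10, 4, 5, 3, 11, 7, 9, 2, 12, 6]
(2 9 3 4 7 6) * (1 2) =(1 2 9 3 4 7 6) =[0, 2, 9, 4, 7, 5, 1, 6, 8, 3]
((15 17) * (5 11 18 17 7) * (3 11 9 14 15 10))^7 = (3 18 10 11 17)(5 14 7 9 15)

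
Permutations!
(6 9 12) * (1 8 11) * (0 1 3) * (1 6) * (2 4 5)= (0 6 9 12 1 8 11 3)(2 4 5)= [6, 8, 4, 0, 5, 2, 9, 7, 11, 12, 10, 3, 1]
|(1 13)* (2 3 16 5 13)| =6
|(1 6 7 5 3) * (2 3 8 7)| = 12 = |(1 6 2 3)(5 8 7)|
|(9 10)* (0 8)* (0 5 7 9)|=|(0 8 5 7 9 10)|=6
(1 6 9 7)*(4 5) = (1 6 9 7)(4 5) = [0, 6, 2, 3, 5, 4, 9, 1, 8, 7]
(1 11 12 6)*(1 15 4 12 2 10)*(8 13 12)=[0, 11, 10, 3, 8, 5, 15, 7, 13, 9, 1, 2, 6, 12, 14, 4]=(1 11 2 10)(4 8 13 12 6 15)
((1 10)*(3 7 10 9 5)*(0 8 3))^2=((0 8 3 7 10 1 9 5))^2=(0 3 10 9)(1 5 8 7)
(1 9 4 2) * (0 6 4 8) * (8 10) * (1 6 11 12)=(0 11 12 1 9 10 8)(2 6 4)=[11, 9, 6, 3, 2, 5, 4, 7, 0, 10, 8, 12, 1]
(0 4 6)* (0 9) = [4, 1, 2, 3, 6, 5, 9, 7, 8, 0] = (0 4 6 9)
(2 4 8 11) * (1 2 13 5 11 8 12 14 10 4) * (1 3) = (1 2 3)(4 12 14 10)(5 11 13) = [0, 2, 3, 1, 12, 11, 6, 7, 8, 9, 4, 13, 14, 5, 10]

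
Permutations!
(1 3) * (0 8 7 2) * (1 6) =(0 8 7 2)(1 3 6) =[8, 3, 0, 6, 4, 5, 1, 2, 7]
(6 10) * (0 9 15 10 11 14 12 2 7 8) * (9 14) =(0 14 12 2 7 8)(6 11 9 15 10) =[14, 1, 7, 3, 4, 5, 11, 8, 0, 15, 6, 9, 2, 13, 12, 10]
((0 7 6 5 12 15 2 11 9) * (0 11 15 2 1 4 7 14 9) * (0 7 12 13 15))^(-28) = (0 12 1 13 6 11 14 2 4 15 5 7 9)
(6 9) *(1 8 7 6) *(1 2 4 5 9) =(1 8 7 6)(2 4 5 9) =[0, 8, 4, 3, 5, 9, 1, 6, 7, 2]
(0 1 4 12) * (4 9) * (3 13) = [1, 9, 2, 13, 12, 5, 6, 7, 8, 4, 10, 11, 0, 3] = (0 1 9 4 12)(3 13)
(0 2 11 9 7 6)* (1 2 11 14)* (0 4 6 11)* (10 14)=[0, 2, 10, 3, 6, 5, 4, 11, 8, 7, 14, 9, 12, 13, 1]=(1 2 10 14)(4 6)(7 11 9)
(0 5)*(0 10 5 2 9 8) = (0 2 9 8)(5 10) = [2, 1, 9, 3, 4, 10, 6, 7, 0, 8, 5]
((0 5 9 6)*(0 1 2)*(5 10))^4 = (0 6 10 1 5 2 9)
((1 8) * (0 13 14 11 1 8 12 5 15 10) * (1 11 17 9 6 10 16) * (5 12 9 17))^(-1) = ((17)(0 13 14 5 15 16 1 9 6 10))^(-1) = (17)(0 10 6 9 1 16 15 5 14 13)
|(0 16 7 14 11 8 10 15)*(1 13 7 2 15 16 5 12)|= |(0 5 12 1 13 7 14 11 8 10 16 2 15)|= 13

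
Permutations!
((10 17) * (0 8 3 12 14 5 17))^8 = ((0 8 3 12 14 5 17 10))^8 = (17)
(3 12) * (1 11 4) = (1 11 4)(3 12) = [0, 11, 2, 12, 1, 5, 6, 7, 8, 9, 10, 4, 3]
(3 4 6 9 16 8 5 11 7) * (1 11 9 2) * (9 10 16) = [0, 11, 1, 4, 6, 10, 2, 3, 5, 9, 16, 7, 12, 13, 14, 15, 8] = (1 11 7 3 4 6 2)(5 10 16 8)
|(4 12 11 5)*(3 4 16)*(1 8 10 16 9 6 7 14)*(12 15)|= |(1 8 10 16 3 4 15 12 11 5 9 6 7 14)|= 14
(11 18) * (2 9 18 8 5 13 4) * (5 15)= (2 9 18 11 8 15 5 13 4)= [0, 1, 9, 3, 2, 13, 6, 7, 15, 18, 10, 8, 12, 4, 14, 5, 16, 17, 11]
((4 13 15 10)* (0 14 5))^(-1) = ((0 14 5)(4 13 15 10))^(-1) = (0 5 14)(4 10 15 13)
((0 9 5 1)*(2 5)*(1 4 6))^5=((0 9 2 5 4 6 1))^5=(0 6 5 9 1 4 2)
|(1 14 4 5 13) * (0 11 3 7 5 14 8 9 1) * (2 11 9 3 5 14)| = |(0 9 1 8 3 7 14 4 2 11 5 13)| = 12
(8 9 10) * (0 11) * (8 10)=(0 11)(8 9)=[11, 1, 2, 3, 4, 5, 6, 7, 9, 8, 10, 0]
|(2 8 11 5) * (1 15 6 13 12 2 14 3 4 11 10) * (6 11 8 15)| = 13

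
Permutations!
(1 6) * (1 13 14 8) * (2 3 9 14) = (1 6 13 2 3 9 14 8) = [0, 6, 3, 9, 4, 5, 13, 7, 1, 14, 10, 11, 12, 2, 8]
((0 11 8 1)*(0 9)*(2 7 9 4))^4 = ((0 11 8 1 4 2 7 9))^4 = (0 4)(1 9)(2 11)(7 8)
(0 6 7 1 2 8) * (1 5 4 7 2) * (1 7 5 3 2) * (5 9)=[6, 7, 8, 2, 9, 4, 1, 3, 0, 5]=(0 6 1 7 3 2 8)(4 9 5)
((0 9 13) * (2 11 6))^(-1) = ((0 9 13)(2 11 6))^(-1) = (0 13 9)(2 6 11)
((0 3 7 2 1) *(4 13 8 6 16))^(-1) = (0 1 2 7 3)(4 16 6 8 13)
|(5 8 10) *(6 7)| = |(5 8 10)(6 7)| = 6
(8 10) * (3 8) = [0, 1, 2, 8, 4, 5, 6, 7, 10, 9, 3] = (3 8 10)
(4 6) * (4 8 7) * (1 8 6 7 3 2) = [0, 8, 1, 2, 7, 5, 6, 4, 3] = (1 8 3 2)(4 7)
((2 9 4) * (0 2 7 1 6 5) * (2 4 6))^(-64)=(9)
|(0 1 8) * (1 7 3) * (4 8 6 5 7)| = 15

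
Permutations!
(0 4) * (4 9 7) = (0 9 7 4) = [9, 1, 2, 3, 0, 5, 6, 4, 8, 7]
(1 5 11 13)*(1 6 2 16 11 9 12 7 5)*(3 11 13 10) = (2 16 13 6)(3 11 10)(5 9 12 7) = [0, 1, 16, 11, 4, 9, 2, 5, 8, 12, 3, 10, 7, 6, 14, 15, 13]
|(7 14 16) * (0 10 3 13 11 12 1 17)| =|(0 10 3 13 11 12 1 17)(7 14 16)| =24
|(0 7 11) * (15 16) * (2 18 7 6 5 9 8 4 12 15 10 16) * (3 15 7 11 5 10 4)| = |(0 6 10 16 4 12 7 5 9 8 3 15 2 18 11)| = 15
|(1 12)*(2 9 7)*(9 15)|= |(1 12)(2 15 9 7)|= 4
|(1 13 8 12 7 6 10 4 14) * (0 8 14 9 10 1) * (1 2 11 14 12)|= 30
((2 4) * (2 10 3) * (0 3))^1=((0 3 2 4 10))^1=(0 3 2 4 10)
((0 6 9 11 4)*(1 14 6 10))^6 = (0 11 6 1)(4 9 14 10)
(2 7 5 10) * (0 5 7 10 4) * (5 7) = [7, 1, 10, 3, 0, 4, 6, 5, 8, 9, 2] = (0 7 5 4)(2 10)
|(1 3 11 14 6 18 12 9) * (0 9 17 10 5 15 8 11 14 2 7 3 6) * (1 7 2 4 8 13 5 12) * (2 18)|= |(0 9 7 3 14)(1 6 2 18)(4 8 11)(5 15 13)(10 12 17)|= 60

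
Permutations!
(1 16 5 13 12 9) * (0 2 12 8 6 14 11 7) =(0 2 12 9 1 16 5 13 8 6 14 11 7) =[2, 16, 12, 3, 4, 13, 14, 0, 6, 1, 10, 7, 9, 8, 11, 15, 5]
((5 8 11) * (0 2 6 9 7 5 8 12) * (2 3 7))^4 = ((0 3 7 5 12)(2 6 9)(8 11))^4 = (0 12 5 7 3)(2 6 9)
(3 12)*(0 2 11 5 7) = [2, 1, 11, 12, 4, 7, 6, 0, 8, 9, 10, 5, 3] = (0 2 11 5 7)(3 12)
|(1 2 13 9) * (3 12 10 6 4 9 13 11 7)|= 10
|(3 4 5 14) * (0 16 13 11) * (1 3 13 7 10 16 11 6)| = 42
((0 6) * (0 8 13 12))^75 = ((0 6 8 13 12))^75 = (13)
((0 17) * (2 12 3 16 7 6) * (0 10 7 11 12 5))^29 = (0 17 10 7 6 2 5)(3 16 11 12)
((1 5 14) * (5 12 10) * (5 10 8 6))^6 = ((1 12 8 6 5 14))^6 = (14)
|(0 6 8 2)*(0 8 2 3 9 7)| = |(0 6 2 8 3 9 7)| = 7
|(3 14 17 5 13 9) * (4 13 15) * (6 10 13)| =10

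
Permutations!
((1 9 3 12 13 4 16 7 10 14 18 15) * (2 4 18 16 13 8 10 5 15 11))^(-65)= ((1 9 3 12 8 10 14 16 7 5 15)(2 4 13 18 11))^(-65)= (18)(1 9 3 12 8 10 14 16 7 5 15)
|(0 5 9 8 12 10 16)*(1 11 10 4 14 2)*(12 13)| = 13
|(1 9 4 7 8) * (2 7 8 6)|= |(1 9 4 8)(2 7 6)|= 12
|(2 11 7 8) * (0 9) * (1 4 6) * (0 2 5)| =21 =|(0 9 2 11 7 8 5)(1 4 6)|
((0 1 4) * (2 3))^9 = ((0 1 4)(2 3))^9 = (4)(2 3)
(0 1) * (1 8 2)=[8, 0, 1, 3, 4, 5, 6, 7, 2]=(0 8 2 1)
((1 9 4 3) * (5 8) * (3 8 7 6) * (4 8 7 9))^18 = ((1 4 7 6 3)(5 9 8))^18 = (9)(1 6 4 3 7)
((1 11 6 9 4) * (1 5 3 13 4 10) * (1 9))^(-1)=(1 6 11)(3 5 4 13)(9 10)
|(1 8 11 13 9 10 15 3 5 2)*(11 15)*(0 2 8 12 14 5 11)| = |(0 2 1 12 14 5 8 15 3 11 13 9 10)| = 13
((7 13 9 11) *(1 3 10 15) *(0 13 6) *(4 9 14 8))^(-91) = (0 6 7 11 9 4 8 14 13)(1 3 10 15)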